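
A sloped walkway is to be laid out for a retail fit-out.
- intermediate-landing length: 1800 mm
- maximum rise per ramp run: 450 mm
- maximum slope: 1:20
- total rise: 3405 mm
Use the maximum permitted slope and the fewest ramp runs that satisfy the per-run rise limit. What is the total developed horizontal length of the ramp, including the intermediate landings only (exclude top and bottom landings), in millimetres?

⌈3405/450⌉ = 8 ramp runs. That means 7 intermediate landings.
Horizontal run for 3405 mm of rise at 1:20 is 3405 × 20 = 68100 mm.
7 intermediate landings contribute 7 × 1800 = 12600 mm.
Total developed length = 68100 + 12600 = 80700 mm.

80700 mm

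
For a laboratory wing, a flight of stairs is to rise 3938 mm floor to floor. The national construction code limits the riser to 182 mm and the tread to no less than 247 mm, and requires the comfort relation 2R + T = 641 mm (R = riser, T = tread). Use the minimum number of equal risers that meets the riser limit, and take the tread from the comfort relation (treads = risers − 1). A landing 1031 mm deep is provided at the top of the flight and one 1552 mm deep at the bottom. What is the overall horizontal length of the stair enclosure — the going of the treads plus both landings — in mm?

3938 / 182 = 21.64, so 22 risers are needed.
Riser R = 3938 / 22 = 179 mm, within the 182 mm limit.
T = 641 − 2·179 = 283 mm, which satisfies the 247 mm minimum.
22 risers give 21 treads; going = 21 × 283 = 5943 mm.
Enclosure = 5943 + 1031 + 1552 = 8526 mm.

8526 mm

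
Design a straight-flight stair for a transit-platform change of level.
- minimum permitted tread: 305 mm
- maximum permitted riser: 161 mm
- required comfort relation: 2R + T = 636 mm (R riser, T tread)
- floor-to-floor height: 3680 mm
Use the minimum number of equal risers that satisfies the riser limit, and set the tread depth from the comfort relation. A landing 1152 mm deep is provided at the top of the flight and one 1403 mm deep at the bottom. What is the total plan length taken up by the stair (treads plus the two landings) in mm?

9507 mm

At most 161 each: 3680/161 = 22.86, giving 23 risers.
R = 3680 ÷ 23 = 160 mm.
T = 636 − 2·160 = 316 mm, which satisfies the 305 mm minimum.
Treads = 23 − 1 = 22; going = 22 × 316 = 6952 mm.
Add landings: 6952 + 1152 + 1403 = 9507 mm.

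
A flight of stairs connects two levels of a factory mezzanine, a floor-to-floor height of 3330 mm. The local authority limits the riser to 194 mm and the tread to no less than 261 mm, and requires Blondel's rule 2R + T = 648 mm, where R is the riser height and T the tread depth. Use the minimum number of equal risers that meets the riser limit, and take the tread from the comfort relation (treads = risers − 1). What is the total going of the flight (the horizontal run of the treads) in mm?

4726 mm

At most 194 each: 3330/194 = 17.16, giving 18 risers.
Riser R = 3330 / 18 = 185 mm, within the 194 mm limit.
From 2R + T = 648: T = 648 − 370 = 278 mm.
18 risers give 17 treads; going = 17 × 278 = 4726 mm.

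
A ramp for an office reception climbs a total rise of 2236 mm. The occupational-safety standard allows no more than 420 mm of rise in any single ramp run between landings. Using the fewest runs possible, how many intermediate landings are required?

2236 / 420 = 5.32, so 6 ramp runs are needed.
6 runs are separated by 5 intermediate landings.

5 intermediate landings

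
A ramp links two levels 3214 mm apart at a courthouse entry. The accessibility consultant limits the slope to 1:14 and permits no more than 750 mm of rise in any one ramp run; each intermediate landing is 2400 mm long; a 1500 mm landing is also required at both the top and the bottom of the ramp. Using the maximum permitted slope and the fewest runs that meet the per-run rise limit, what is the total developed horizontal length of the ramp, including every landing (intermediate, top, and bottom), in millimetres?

3214 / 750 = 4.285 → round up to 5 ramp runs. That means 4 intermediate landings.
Ramp run (horizontal) at 1:14: 3214 × 14 = 44996 mm.
4 intermediate landings contribute 4 × 2400 = 9600 mm.
Top and bottom landings: 2 × 1500 = 3000 mm.
Total = 44996 + 9600 + 3000 = 57596 mm.

57596 mm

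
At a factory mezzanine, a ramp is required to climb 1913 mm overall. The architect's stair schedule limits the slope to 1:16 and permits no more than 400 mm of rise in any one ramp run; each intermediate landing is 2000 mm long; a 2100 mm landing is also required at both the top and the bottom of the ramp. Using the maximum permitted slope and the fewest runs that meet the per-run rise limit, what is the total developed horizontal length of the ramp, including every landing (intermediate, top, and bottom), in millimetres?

42808 mm

1913 / 400 = 4.782 → round up to 5 ramp runs. That means 4 intermediate landings.
Ramp run (horizontal) at 1:16: 1913 × 16 = 30608 mm.
Intermediate landings: 4 × 2000 = 8000 mm.
Top and bottom landings: 2 × 2100 = 4200 mm.
Total = 30608 + 8000 + 4200 = 42808 mm.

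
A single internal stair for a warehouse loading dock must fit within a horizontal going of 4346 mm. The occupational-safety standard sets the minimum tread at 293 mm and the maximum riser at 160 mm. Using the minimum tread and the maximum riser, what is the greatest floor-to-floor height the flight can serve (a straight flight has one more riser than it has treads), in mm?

4346 / 293 = 14.83, so 14 treads fit.
Risers = treads + 1 = 15.
Maximum height = 15 × 160 = 2400 mm.

2400 mm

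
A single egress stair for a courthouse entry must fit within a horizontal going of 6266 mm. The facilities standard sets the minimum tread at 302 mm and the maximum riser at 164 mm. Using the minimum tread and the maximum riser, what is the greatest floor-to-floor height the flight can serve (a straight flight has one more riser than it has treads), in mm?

3444 mm

Treads that fit: ⌊6266 / 302⌋ = 20.
Risers = treads + 1 = 21.
Maximum height = 21 × 164 = 3444 mm.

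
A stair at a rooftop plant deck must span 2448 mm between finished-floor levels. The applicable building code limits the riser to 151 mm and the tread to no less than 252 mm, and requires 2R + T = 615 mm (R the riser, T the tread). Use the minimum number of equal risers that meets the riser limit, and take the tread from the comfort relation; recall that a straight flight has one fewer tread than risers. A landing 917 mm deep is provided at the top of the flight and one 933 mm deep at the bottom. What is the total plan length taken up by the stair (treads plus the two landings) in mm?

2448 / 151 = 16.21, so 17 risers are needed.
R = 2448 ÷ 17 = 144 mm.
From 2R + T = 615: T = 615 − 288 = 327 mm.
Treads = 17 − 1 = 16; going = 16 × 327 = 5232 mm.
Add landings: 5232 + 917 + 933 = 7082 mm.

7082 mm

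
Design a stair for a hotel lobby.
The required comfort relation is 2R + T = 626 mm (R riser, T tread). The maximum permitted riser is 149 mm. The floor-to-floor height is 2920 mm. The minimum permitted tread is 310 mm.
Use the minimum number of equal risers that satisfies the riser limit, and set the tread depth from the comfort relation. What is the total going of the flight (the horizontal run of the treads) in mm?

6346 mm

2920 / 149 = 19.597 → round up to 20 risers.
Each riser is 2920/20 = 146 mm (≤ 149 mm).
T = 626 − 2·146 = 334 mm, which satisfies the 310 mm minimum.
Treads = 20 − 1 = 19; going = 19 × 334 = 6346 mm.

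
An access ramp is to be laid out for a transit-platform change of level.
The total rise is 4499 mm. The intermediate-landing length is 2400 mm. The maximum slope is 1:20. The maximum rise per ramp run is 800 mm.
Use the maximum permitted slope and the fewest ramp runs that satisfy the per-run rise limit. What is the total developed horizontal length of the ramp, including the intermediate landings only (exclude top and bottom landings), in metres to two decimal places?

101.98 m

At most 800 each: 4499/800 = 5.62, giving 6 ramp runs. That means 5 intermediate landings.
Ramp run (horizontal) at 1:20: 4499 × 20 = 89980 mm.
Intermediate landings: 5 × 2400 = 12000 mm.
Developed length = 89980 + 12000 = 101980 mm.
= 101.98 m.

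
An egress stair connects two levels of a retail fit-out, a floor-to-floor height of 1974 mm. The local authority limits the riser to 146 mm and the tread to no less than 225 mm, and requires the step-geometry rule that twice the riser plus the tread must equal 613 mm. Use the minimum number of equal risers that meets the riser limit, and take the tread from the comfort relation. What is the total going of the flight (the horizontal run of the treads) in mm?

4303 mm

1974 / 146 = 13.521 → round up to 14 risers.
Each riser is 1974/14 = 141 mm (≤ 146 mm).
From 2R + T = 613: T = 613 − 282 = 331 mm.
Going = (14 − 1) × 331 = 4303 mm.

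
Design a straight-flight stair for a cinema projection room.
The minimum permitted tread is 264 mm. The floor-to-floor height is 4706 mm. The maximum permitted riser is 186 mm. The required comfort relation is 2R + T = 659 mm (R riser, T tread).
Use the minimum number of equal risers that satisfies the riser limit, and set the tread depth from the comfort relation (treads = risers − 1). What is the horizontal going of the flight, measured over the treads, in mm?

7425 mm

At most 186 each: 4706/186 = 25.30, giving 26 risers.
R = 4706 ÷ 26 = 181 mm.
T = 659 − 2·181 = 297 mm, which satisfies the 264 mm minimum.
26 risers give 25 treads; going = 25 × 297 = 7425 mm.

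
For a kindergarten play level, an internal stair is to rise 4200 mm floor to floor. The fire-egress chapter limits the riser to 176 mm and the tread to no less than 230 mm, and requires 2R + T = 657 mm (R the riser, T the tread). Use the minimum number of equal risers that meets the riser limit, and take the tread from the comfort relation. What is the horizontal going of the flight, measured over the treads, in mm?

At most 176 each: 4200/176 = 23.86, giving 24 risers.
Riser R = 4200 / 24 = 175 mm, within the 176 mm limit.
Tread T = 657 − 2 × 175 = 307 mm (≥ 230 mm).
24 risers give 23 treads; going = 23 × 307 = 7061 mm.

7061 mm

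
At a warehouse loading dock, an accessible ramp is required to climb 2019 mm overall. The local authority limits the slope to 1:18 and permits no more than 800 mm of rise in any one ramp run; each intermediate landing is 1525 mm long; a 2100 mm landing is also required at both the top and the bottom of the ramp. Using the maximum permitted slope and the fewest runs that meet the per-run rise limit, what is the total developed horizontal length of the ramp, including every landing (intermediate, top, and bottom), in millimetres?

43592 mm

⌈2019/800⌉ = 3 ramp runs. That means 2 intermediate landings.
Horizontal run for 2019 mm of rise at 1:18 is 2019 × 18 = 36342 mm.
Intermediate landings: 2 × 1525 = 3050 mm.
Top and bottom landings: 2 × 2100 = 4200 mm.
Total = 36342 + 3050 + 4200 = 43592 mm.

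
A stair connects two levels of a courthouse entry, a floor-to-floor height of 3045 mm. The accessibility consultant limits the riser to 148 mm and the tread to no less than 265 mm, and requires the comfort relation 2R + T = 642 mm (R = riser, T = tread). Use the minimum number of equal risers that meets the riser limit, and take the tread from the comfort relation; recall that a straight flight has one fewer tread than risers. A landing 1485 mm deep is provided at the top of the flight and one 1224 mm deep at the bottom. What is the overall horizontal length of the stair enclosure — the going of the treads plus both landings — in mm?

9749 mm

3045 / 148 = 20.574 → round up to 21 risers.
Riser R = 3045 / 21 = 145 mm, within the 148 mm limit.
From 2R + T = 642: T = 642 − 290 = 352 mm.
21 risers give 20 treads; going = 20 × 352 = 7040 mm.
Add landings: 7040 + 1485 + 1224 = 9749 mm.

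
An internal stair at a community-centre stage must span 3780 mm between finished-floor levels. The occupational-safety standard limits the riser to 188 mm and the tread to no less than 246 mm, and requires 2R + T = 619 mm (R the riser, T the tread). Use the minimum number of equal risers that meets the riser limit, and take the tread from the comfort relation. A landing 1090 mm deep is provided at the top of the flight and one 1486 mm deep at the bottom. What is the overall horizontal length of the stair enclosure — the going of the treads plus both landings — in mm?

7756 mm

3780 / 188 = 20.11, so 21 risers are needed.
Each riser is 3780/21 = 180 mm (≤ 188 mm).
From 2R + T = 619: T = 619 − 360 = 259 mm.
21 risers give 20 treads; going = 20 × 259 = 5180 mm.
Enclosure = 5180 + 1090 + 1486 = 7756 mm.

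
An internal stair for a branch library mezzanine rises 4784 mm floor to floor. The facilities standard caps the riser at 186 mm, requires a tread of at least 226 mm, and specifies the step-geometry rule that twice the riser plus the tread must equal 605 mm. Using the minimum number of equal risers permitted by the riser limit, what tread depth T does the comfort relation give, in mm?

4784 / 186 = 25.720 → round up to 26 risers.
R = 4784 ÷ 26 = 184 mm.
Tread T = 605 − 2 × 184 = 237 mm (≥ 226 mm).

237 mm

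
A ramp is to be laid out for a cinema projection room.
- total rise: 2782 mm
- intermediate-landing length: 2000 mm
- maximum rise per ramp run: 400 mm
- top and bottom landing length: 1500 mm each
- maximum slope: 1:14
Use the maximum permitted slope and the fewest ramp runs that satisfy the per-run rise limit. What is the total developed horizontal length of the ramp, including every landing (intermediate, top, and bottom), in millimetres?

At most 400 each: 2782/400 = 6.96, giving 7 ramp runs. That means 6 intermediate landings.
Horizontal run for 2782 mm of rise at 1:14 is 2782 × 14 = 38948 mm.
Intermediate landings: 6 × 2000 = 12000 mm.
Top and bottom landings: 2 × 1500 = 3000 mm.
Total = 38948 + 12000 + 3000 = 53948 mm.

53948 mm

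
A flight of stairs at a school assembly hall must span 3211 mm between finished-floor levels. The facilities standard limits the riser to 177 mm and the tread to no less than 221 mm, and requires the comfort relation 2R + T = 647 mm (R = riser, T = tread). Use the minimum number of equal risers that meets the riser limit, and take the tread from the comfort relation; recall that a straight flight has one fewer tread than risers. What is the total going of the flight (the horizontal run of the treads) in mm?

5562 mm

At most 177 each: 3211/177 = 18.14, giving 19 risers.
Riser R = 3211 / 19 = 169 mm, within the 177 mm limit.
From 2R + T = 647: T = 647 − 338 = 309 mm.
Treads = 19 − 1 = 18; going = 18 × 309 = 5562 mm.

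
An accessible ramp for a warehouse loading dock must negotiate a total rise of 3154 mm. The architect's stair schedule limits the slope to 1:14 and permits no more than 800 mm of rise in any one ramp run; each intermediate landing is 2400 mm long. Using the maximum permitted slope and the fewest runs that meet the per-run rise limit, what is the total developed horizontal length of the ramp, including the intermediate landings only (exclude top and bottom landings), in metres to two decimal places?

3154 / 800 = 3.94, so 4 ramp runs are needed. That means 3 intermediate landings.
Horizontal run for 3154 mm of rise at 1:14 is 3154 × 14 = 44156 mm.
Intermediate landings: 3 × 2400 = 7200 mm.
Total developed length = 44156 + 7200 = 51356 mm.
= 51.36 m.

51.36 m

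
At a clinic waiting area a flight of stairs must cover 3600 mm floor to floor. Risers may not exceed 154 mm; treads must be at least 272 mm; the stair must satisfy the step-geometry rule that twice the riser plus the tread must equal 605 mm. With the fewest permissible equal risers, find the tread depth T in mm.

305 mm

3600 / 154 = 23.377 → round up to 24 risers.
Each riser is 3600/24 = 150 mm (≤ 154 mm).
Tread T = 605 − 2 × 150 = 305 mm (≥ 272 mm).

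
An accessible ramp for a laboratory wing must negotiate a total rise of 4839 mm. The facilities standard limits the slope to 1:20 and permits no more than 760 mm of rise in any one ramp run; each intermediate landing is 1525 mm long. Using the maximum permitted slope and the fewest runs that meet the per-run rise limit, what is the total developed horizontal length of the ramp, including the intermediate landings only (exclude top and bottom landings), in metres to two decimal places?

105.93 m

4839 / 760 = 6.367 → round up to 7 ramp runs. That means 6 intermediate landings.
Ramp run (horizontal) at 1:20: 4839 × 20 = 96780 mm.
6 intermediate landings contribute 6 × 1525 = 9150 mm.
Total developed length = 96780 + 9150 = 105930 mm.
= 105.93 m.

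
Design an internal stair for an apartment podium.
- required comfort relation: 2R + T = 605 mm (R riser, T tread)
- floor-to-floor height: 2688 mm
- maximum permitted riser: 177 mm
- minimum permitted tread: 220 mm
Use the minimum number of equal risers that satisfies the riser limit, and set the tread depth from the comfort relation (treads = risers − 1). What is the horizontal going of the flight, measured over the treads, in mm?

4035 mm

2688 / 177 = 15.186 → round up to 16 risers.
Each riser is 2688/16 = 168 mm (≤ 177 mm).
Tread T = 605 − 2 × 168 = 269 mm (≥ 220 mm).
Going = (16 − 1) × 269 = 4035 mm.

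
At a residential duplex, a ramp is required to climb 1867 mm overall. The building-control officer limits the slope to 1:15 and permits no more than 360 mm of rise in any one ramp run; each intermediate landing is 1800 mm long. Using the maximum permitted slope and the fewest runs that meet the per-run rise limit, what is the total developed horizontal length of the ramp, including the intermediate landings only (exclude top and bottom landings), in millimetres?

37005 mm

1867 / 360 = 5.186 → round up to 6 ramp runs. That means 5 intermediate landings.
Ramp run (horizontal) at 1:15: 1867 × 15 = 28005 mm.
5 intermediate landings contribute 5 × 1800 = 9000 mm.
Total developed length = 28005 + 9000 = 37005 mm.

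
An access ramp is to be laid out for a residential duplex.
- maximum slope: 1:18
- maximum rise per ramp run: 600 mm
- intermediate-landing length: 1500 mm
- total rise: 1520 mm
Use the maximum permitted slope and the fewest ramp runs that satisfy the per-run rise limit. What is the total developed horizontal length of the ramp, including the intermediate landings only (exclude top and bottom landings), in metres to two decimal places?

30.36 m

1520 / 600 = 2.533 → round up to 3 ramp runs. That means 2 intermediate landings.
Ramp run (horizontal) at 1:18: 1520 × 18 = 27360 mm.
2 intermediate landings contribute 2 × 1500 = 3000 mm.
Developed length = 27360 + 3000 = 30360 mm.
= 30.36 m.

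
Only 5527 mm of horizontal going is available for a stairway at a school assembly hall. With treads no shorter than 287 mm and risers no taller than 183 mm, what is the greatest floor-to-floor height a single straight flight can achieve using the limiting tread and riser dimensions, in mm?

3660 mm

Treads that fit: ⌊5527 / 287⌋ = 19.
Risers = treads + 1 = 20.
Maximum height = 20 × 183 = 3660 mm.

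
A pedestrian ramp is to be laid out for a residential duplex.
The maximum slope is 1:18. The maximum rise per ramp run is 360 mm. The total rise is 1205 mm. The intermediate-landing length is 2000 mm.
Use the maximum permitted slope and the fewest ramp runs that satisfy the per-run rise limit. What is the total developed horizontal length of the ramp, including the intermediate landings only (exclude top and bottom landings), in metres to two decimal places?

27.69 m

1205 / 360 = 3.347 → round up to 4 ramp runs. That means 3 intermediate landings.
Horizontal run for 1205 mm of rise at 1:18 is 1205 × 18 = 21690 mm.
3 intermediate landings contribute 3 × 2000 = 6000 mm.
Developed length = 21690 + 6000 = 27690 mm.
= 27.69 m.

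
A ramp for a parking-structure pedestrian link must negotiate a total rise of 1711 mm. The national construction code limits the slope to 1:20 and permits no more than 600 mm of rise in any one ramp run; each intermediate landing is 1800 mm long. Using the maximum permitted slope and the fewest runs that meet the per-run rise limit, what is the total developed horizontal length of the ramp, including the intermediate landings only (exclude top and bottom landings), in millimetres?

1711 / 600 = 2.85, so 3 ramp runs are needed. That means 2 intermediate landings.
Horizontal run for 1711 mm of rise at 1:20 is 1711 × 20 = 34220 mm.
Intermediate landings: 2 × 1800 = 3600 mm.
Developed length = 34220 + 3600 = 37820 mm.

37820 mm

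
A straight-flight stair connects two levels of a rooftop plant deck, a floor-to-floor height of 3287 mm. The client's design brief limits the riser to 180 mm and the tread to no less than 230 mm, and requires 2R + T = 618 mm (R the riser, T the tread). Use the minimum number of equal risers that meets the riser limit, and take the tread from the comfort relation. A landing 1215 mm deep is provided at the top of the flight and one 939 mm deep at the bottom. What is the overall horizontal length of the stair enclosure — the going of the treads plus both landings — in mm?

7050 mm

3287 / 180 = 18.261 → round up to 19 risers.
Riser R = 3287 / 19 = 173 mm, within the 180 mm limit.
From 2R + T = 618: T = 618 − 346 = 272 mm.
Going = (19 − 1) × 272 = 4896 mm.
Enclosure = 4896 + 1215 + 939 = 7050 mm.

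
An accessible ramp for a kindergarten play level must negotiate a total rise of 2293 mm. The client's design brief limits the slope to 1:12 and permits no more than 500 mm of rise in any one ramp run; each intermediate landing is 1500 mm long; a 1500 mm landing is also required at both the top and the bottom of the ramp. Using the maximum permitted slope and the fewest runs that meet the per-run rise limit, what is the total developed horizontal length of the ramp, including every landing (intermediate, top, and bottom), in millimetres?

2293 / 500 = 4.59, so 5 ramp runs are needed. That means 4 intermediate landings.
Horizontal run for 2293 mm of rise at 1:12 is 2293 × 12 = 27516 mm.
Intermediate landings: 4 × 1500 = 6000 mm.
Top and bottom landings: 2 × 1500 = 3000 mm.
Total = 27516 + 6000 + 3000 = 36516 mm.

36516 mm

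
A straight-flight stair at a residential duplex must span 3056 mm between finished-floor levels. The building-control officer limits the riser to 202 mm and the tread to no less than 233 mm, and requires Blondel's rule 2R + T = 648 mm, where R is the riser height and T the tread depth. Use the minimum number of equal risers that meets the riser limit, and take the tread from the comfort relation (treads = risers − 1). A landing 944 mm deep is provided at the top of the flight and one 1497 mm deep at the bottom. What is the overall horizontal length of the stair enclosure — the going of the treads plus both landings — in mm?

3056 / 202 = 15.13, so 16 risers are needed.
Each riser is 3056/16 = 191 mm (≤ 202 mm).
From 2R + T = 648: T = 648 − 382 = 266 mm.
Going = (16 − 1) × 266 = 3990 mm.
Enclosure = 3990 + 944 + 1497 = 6431 mm.

6431 mm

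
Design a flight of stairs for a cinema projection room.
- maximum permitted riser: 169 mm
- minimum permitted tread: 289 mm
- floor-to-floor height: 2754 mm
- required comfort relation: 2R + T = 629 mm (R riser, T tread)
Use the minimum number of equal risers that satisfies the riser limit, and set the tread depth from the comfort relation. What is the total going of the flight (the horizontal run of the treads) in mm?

4880 mm

2754 / 169 = 16.296 → round up to 17 risers.
Riser R = 2754 / 17 = 162 mm, within the 169 mm limit.
From 2R + T = 629: T = 629 − 324 = 305 mm.
Going = (17 − 1) × 305 = 4880 mm.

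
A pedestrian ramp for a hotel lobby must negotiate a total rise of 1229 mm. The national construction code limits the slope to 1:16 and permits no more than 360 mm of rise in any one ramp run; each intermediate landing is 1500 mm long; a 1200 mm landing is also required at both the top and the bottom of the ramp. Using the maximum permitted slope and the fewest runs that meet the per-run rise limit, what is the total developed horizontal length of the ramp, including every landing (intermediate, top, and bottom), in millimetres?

26564 mm

1229 / 360 = 3.414 → round up to 4 ramp runs. That means 3 intermediate landings.
Horizontal run for 1229 mm of rise at 1:16 is 1229 × 16 = 19664 mm.
Intermediate landings: 3 × 1500 = 4500 mm.
Top and bottom landings: 2 × 1200 = 2400 mm.
Total = 19664 + 4500 + 2400 = 26564 mm.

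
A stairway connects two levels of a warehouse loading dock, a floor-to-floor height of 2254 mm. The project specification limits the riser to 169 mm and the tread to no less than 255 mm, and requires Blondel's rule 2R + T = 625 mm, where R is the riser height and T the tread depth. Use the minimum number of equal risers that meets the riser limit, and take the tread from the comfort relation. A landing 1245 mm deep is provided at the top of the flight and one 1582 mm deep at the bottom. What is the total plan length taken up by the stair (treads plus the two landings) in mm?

6766 mm

2254 / 169 = 13.337 → round up to 14 risers.
Each riser is 2254/14 = 161 mm (≤ 169 mm).
T = 625 − 2·161 = 303 mm, which satisfies the 255 mm minimum.
Treads = 14 − 1 = 13; going = 13 × 303 = 3939 mm.
Add landings: 3939 + 1245 + 1582 = 6766 mm.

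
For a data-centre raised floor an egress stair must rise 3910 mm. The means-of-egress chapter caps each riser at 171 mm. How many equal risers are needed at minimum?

23 risers

3910 / 171 = 22.865 → round up to 23 risers.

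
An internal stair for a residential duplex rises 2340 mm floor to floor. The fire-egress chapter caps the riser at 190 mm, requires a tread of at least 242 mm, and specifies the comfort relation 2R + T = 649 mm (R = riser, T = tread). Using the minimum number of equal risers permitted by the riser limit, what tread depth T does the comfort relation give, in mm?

289 mm

At most 190 each: 2340/190 = 12.32, giving 13 risers.
Each riser is 2340/13 = 180 mm (≤ 190 mm).
Tread T = 649 − 2 × 180 = 289 mm (≥ 242 mm).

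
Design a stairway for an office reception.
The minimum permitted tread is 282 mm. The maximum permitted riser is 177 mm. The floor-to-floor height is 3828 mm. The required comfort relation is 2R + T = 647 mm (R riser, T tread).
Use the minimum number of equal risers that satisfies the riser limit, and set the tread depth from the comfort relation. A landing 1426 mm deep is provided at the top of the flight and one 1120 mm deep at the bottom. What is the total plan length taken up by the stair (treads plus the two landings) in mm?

8825 mm

3828 / 177 = 21.63, so 22 risers are needed.
Each riser is 3828/22 = 174 mm (≤ 177 mm).
From 2R + T = 647: T = 647 − 348 = 299 mm.
Going = (22 − 1) × 299 = 6279 mm.
Add landings: 6279 + 1426 + 1120 = 8825 mm.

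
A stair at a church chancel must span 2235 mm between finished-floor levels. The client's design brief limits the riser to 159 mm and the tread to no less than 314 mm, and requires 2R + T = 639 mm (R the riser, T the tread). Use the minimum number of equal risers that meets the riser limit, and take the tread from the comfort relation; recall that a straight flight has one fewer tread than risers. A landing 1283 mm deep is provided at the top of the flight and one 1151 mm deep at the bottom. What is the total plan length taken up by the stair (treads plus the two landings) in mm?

2235 / 159 = 14.057 → round up to 15 risers.
R = 2235 ÷ 15 = 149 mm.
From 2R + T = 639: T = 639 − 298 = 341 mm.
15 risers give 14 treads; going = 14 × 341 = 4774 mm.
Add landings: 4774 + 1283 + 1151 = 7208 mm.

7208 mm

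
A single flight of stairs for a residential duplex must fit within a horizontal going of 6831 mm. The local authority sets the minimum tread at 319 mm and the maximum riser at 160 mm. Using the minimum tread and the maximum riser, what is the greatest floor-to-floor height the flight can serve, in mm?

Treads that fit: ⌊6831 / 319⌋ = 21.
Risers = treads + 1 = 22.
Maximum height = 22 × 160 = 3520 mm.

3520 mm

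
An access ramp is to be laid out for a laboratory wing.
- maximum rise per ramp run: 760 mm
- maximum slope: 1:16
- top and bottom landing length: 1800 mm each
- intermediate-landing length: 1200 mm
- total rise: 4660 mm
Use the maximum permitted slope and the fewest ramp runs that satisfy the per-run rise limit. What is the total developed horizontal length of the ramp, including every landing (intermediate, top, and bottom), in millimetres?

85360 mm

At most 760 each: 4660/760 = 6.13, giving 7 ramp runs. That means 6 intermediate landings.
Horizontal run for 4660 mm of rise at 1:16 is 4660 × 16 = 74560 mm.
Intermediate landings: 6 × 1200 = 7200 mm.
Top and bottom landings: 2 × 1800 = 3600 mm.
Total = 74560 + 7200 + 3600 = 85360 mm.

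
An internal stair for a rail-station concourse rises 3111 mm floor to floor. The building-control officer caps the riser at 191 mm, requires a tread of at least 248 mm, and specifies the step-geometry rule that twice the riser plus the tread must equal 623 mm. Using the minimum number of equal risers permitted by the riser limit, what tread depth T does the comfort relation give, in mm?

3111 / 191 = 16.288 → round up to 17 risers.
R = 3111 ÷ 17 = 183 mm.
Tread T = 623 − 2 × 183 = 257 mm (≥ 248 mm).

257 mm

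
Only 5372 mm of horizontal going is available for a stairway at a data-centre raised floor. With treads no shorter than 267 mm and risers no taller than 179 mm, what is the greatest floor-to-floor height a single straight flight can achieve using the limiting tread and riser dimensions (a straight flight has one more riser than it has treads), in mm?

3759 mm

Treads that fit: ⌊5372 / 267⌋ = 20.
Risers = treads + 1 = 21.
Maximum height = 21 × 179 = 3759 mm.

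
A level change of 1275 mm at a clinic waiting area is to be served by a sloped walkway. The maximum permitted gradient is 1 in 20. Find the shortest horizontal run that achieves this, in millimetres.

At 1:20 the run is 20 × 1275 = 25500 mm.

25500 mm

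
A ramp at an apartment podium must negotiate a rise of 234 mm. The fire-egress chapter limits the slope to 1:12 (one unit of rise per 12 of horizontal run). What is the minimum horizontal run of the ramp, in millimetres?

2808 mm

At 1:12 the run is 12 × 234 = 2808 mm.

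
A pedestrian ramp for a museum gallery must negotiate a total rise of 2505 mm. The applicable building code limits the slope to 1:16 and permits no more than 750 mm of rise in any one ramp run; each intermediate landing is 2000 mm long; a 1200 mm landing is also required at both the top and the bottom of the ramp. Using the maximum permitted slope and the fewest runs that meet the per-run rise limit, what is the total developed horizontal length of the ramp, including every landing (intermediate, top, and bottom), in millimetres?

2505 / 750 = 3.340 → round up to 4 ramp runs. That means 3 intermediate landings.
Ramp run (horizontal) at 1:16: 2505 × 16 = 40080 mm.
3 intermediate landings contribute 3 × 2000 = 6000 mm.
Top and bottom landings: 2 × 1200 = 2400 mm.
Total = 40080 + 6000 + 2400 = 48480 mm.

48480 mm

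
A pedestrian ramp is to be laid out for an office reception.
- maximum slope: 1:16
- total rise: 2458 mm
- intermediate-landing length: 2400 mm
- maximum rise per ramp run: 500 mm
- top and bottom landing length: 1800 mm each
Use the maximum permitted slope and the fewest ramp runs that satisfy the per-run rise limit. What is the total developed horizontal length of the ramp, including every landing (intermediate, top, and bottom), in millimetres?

2458 / 500 = 4.92, so 5 ramp runs are needed. That means 4 intermediate landings.
Horizontal run for 2458 mm of rise at 1:16 is 2458 × 16 = 39328 mm.
Intermediate landings: 4 × 2400 = 9600 mm.
Top and bottom landings: 2 × 1800 = 3600 mm.
Total = 39328 + 9600 + 3600 = 52528 mm.

52528 mm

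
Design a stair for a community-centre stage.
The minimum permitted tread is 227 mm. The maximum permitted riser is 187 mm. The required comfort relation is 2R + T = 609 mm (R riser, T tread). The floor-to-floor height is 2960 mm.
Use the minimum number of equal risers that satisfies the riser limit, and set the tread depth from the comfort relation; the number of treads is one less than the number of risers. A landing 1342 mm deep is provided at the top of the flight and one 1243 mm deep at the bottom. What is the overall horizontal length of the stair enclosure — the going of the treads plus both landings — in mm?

2960 / 187 = 15.829 → round up to 16 risers.
Each riser is 2960/16 = 185 mm (≤ 187 mm).
From 2R + T = 609: T = 609 − 370 = 239 mm.
Treads = 16 − 1 = 15; going = 15 × 239 = 3585 mm.
Add landings: 3585 + 1342 + 1243 = 6170 mm.

6170 mm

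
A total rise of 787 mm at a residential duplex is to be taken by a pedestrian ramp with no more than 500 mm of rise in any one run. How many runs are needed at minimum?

⌈787/500⌉ = 2 ramp runs.

2 runs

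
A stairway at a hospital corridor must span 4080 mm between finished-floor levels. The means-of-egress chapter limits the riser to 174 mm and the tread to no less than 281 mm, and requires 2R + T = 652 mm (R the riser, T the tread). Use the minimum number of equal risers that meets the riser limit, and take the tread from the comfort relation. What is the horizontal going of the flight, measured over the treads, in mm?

7176 mm

⌈4080/174⌉ = 24 risers.
Riser R = 4080 / 24 = 170 mm, within the 174 mm limit.
T = 652 − 2·170 = 312 mm, which satisfies the 281 mm minimum.
Going = (24 − 1) × 312 = 7176 mm.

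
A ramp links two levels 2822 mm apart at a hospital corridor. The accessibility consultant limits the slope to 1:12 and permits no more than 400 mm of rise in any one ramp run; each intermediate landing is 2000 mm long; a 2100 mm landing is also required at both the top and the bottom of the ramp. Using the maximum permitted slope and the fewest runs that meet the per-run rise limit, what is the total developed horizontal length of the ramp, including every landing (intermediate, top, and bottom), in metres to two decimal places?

At most 400 each: 2822/400 = 7.05, giving 8 ramp runs. That means 7 intermediate landings.
Ramp run (horizontal) at 1:12: 2822 × 12 = 33864 mm.
Intermediate landings: 7 × 2000 = 14000 mm.
Top and bottom landings: 2 × 2100 = 4200 mm.
Total = 33864 + 14000 + 4200 = 52064 mm.
= 52.06 m.

52.06 m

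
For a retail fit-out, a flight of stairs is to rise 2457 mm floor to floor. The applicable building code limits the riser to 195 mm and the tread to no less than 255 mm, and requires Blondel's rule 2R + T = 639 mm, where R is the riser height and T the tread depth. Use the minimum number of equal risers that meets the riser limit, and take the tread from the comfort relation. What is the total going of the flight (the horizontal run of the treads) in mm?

3132 mm

⌈2457/195⌉ = 13 risers.
Riser R = 2457 / 13 = 189 mm, within the 195 mm limit.
T = 639 − 2·189 = 261 mm, which satisfies the 255 mm minimum.
Treads = 13 − 1 = 12; going = 12 × 261 = 3132 mm.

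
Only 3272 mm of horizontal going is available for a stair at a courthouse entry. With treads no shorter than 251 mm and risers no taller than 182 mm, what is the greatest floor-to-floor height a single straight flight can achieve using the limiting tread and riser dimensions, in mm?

3272 / 251 = 13.04, so 13 treads fit.
Risers = treads + 1 = 14.
Maximum height = 14 × 182 = 2548 mm.

2548 mm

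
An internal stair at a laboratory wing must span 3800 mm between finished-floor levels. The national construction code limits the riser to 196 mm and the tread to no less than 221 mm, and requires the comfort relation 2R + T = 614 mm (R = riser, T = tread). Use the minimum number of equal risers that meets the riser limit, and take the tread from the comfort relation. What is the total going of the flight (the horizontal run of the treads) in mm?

⌈3800/196⌉ = 20 risers.
R = 3800 ÷ 20 = 190 mm.
From 2R + T = 614: T = 614 − 380 = 234 mm.
20 risers give 19 treads; going = 19 × 234 = 4446 mm.

4446 mm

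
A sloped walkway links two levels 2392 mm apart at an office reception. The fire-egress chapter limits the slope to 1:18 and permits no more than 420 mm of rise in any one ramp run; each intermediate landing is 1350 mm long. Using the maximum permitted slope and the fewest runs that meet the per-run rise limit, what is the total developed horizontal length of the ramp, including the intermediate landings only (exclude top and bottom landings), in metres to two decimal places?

⌈2392/420⌉ = 6 ramp runs. That means 5 intermediate landings.
Ramp run (horizontal) at 1:18: 2392 × 18 = 43056 mm.
Intermediate landings: 5 × 1350 = 6750 mm.
Total developed length = 43056 + 6750 = 49806 mm.
= 49.81 m.

49.81 m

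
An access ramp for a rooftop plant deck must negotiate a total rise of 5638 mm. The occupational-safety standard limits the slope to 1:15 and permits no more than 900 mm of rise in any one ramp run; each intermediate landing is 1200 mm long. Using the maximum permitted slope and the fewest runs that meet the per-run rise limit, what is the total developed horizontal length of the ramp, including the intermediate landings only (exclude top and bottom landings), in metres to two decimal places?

5638 / 900 = 6.264 → round up to 7 ramp runs. That means 6 intermediate landings.
Ramp run (horizontal) at 1:15: 5638 × 15 = 84570 mm.
Intermediate landings: 6 × 1200 = 7200 mm.
Total developed length = 84570 + 7200 = 91770 mm.
= 91.77 m.

91.77 m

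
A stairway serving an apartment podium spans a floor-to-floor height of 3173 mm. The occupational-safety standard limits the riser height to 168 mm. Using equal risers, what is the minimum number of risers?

At most 168 each: 3173/168 = 18.89, giving 19 risers.

19 risers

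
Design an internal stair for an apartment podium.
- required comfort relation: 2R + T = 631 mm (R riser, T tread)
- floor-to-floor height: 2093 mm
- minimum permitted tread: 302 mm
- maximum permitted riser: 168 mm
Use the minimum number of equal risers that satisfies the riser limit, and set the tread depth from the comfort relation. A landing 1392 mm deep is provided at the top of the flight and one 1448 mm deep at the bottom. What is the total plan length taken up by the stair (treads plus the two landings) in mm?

2093 / 168 = 12.458 → round up to 13 risers.
Riser R = 2093 / 13 = 161 mm, within the 168 mm limit.
T = 631 − 2·161 = 309 mm, which satisfies the 302 mm minimum.
Treads = 13 − 1 = 12; going = 12 × 309 = 3708 mm.
Add landings: 3708 + 1392 + 1448 = 6548 mm.

6548 mm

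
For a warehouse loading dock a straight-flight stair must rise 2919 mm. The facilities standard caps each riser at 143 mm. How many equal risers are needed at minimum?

At most 143 each: 2919/143 = 20.41, giving 21 risers.

21 risers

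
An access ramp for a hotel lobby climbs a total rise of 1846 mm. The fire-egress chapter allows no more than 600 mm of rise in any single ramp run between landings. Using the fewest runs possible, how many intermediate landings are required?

3 intermediate landings

1846 / 600 = 3.08, so 4 ramp runs are needed.
4 runs are separated by 3 intermediate landings.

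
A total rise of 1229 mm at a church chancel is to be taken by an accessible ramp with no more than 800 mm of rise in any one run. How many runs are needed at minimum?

2 runs

⌈1229/800⌉ = 2 ramp runs.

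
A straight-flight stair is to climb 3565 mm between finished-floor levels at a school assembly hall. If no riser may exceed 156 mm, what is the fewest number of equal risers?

23 risers

3565 / 156 = 22.853 → round up to 23 risers.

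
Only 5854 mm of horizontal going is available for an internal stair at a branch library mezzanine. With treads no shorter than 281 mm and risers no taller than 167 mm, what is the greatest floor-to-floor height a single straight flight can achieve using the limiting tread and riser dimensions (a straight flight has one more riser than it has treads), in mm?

5854 / 281 = 20.83, so 20 treads fit.
Risers = treads + 1 = 21.
Maximum height = 21 × 167 = 3507 mm.

3507 mm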